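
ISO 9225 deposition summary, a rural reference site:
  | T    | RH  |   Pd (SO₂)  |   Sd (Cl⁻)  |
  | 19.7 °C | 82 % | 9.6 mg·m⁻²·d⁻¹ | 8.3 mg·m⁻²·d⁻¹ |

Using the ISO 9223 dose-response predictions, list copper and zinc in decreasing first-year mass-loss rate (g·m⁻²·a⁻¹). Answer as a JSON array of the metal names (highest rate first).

["copper", "zinc"]

copper: T>10 °C ⇒ hinge -0.080·(19.7−10) = -0.7760
  SO₂ term: 0.0053·9.6^0.26·exp(0.059·82-0.7760) = 0.5543
  Sd branch = 0.01025·Sd^0.27·e^(0.036·RH+0.049·T) = 0.9123 μm/a
  r_corr = 0.5543 + 0.9123 = 1.467 μm/a
  mass loss = 1.467 μm/a × 8.96 g/cm³ = 13.14 g·m⁻²·a⁻¹
zinc: temperature factor f = -0.071·(9.7) = -0.6887
  SO₂ term: 0.0129·9.6^0.44·exp(0.046·82-0.6887) = 0.7618
  Sd branch = 0.0175·Sd^0.57·e^(0.008·RH+0.085·T) = 0.6012 μm/a
  r_corr = 0.7618 + 0.6012 = 1.363 μm/a
  mass loss = 1.363 μm/a × 7.14 g/cm³ = 9.732 g·m⁻²·a⁻¹
Ordering by g·m⁻²·a⁻¹: copper (13.1) > zinc (9.73)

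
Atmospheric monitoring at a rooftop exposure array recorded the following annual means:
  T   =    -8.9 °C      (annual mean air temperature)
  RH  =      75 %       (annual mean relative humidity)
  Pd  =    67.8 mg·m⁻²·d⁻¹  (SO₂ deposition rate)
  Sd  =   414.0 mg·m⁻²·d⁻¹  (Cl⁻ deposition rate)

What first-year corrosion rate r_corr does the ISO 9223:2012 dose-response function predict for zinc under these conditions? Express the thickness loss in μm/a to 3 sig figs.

zinc: T≤10 °C ⇒ hinge +0.038·(-8.9−10) = -0.7182
  Pd branch = 0.0129·Pd^0.44·e^(0.046·RH+f) = 1.267 μm/a
  Cl⁻ term: 0.0175·414.0^0.57·exp(0.008·75+0.085·-8.9) = 0.4643
  sum: 1.267 + 0.4643 → r_corr = 1.731 μm/a

r_corr = 1.73 μm/a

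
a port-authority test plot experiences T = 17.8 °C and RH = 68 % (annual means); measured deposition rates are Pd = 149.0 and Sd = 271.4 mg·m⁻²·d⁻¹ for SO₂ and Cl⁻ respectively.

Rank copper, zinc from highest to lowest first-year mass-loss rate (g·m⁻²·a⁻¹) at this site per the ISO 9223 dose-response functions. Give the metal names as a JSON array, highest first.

copper: f(T) = -0.080·(T−10) [T>10 °C] = -0.6240
  Pd branch = 0.0053·Pd^0.26·e^(0.059·RH+f) = 0.5764 μm/a
  Sd branch = 0.01025·Sd^0.27·e^(0.036·RH+0.049·T) = 1.287 μm/a
  r_corr = 0.5764 + 1.287 = 1.864 μm/a
  mass loss = 1.864 μm/a × 8.96 g/cm³ = 16.7 g·m⁻²·a⁻¹
zinc: T>10 °C ⇒ hinge -0.071·(17.8−10) = -0.5538
  Pd branch = 0.0129·Pd^0.44·e^(0.046·RH+f) = 1.53 μm/a
  Cl⁻ term: 0.0175·271.4^0.57·exp(0.008·68+0.085·17.8) = 3.338
  r_corr = 1.53 + 3.338 = 4.869 μm/a
  mass loss = 4.869 μm/a × 7.14 g/cm³ = 34.76 g·m⁻²·a⁻¹
Ordering by g·m⁻²·a⁻¹: zinc (34.8) > copper (16.7)

["zinc", "copper"]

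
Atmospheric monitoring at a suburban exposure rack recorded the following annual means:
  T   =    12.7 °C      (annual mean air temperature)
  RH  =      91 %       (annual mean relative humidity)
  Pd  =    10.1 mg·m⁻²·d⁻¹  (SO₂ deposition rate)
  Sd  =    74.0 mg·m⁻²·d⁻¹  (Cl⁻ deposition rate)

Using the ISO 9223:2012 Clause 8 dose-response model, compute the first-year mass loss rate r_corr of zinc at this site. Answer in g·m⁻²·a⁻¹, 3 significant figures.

r_corr = 22.7 g·m⁻²·a⁻¹

zinc: temperature factor f = -0.071·(2.7) = -0.1917
  SO₂ term: 0.0129·10.1^0.44·exp(0.046·91-0.1917) = 1.937
  Sd branch = 0.0175·Sd^0.57·e^(0.008·RH+0.085·T) = 1.24 μm/a
  sum: 1.937 + 1.24 → r_corr = 3.177 μm/a
Convert to mass loss: 3.177 μm/a × 7.14 g/cm³ = 22.69 g·m⁻²·a⁻¹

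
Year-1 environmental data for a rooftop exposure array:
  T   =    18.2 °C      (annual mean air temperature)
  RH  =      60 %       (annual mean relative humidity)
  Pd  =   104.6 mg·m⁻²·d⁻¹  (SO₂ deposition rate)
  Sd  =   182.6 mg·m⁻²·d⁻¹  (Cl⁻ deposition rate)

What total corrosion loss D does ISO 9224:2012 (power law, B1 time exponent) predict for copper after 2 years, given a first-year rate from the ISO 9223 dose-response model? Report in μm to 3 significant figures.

copper: T>10 °C ⇒ hinge -0.080·(18.2−10) = -0.6560
  sulphur-dioxide contribution → 0.3176 μm/a
  chloride contribution → 0.8845 μm/a
  ⇒ r_corr(copper) = 1.202 μm/a
Power-law: D(2) = r_corr · 2^0.667
  D(2) = 1.202 × 2^0.667 = 1.202 × 1.588 = 1.909 μm

D(2) = 1.91 μm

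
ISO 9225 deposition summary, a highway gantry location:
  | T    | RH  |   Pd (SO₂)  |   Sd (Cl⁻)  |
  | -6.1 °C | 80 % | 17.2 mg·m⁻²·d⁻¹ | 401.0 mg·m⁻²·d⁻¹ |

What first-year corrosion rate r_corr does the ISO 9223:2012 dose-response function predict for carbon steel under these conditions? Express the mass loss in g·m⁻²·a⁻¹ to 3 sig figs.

carbon steel: temperature factor f = +0.150·(-16.1) = -2.4150
  sulphur-dioxide contribution → 3.44 μm/a
  chloride contribution → 46.04 μm/a
  total first-year rate 49.48 μm/a
Convert to mass loss: 49.48 μm/a × 7.85 g/cm³ = 388.4 g·m⁻²·a⁻¹

r_corr = 388 g·m⁻²·a⁻¹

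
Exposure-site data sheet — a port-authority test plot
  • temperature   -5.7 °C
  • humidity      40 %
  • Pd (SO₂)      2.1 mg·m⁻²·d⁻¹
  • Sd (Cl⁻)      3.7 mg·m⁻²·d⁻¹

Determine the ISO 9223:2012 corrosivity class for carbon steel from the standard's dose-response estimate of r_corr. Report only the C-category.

C1

carbon steel: temperature factor f = +0.150·(-15.7) = -2.3550
  sulphur-dioxide contribution → 0.5498 μm/a
  chloride contribution → 0.6841 μm/a
  ⇒ r_corr(carbon steel) = 1.234 μm/a
Category bounds: 0…1.3 μm/a bracket r_corr ⇒ C1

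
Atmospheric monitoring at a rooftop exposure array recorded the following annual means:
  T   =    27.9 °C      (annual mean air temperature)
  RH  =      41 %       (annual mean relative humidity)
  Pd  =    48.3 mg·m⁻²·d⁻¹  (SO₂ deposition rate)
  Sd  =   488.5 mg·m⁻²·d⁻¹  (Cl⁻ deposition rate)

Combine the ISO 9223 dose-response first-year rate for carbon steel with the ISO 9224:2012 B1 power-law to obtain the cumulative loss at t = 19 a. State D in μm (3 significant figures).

D(19) = 315 μm

carbon steel: temperature factor f = -0.054·(17.9) = -0.9666
  Pd branch = 1.77·Pd^0.52·e^(0.02·RH+f) = 11.48 μm/a
  Cl⁻ term: 0.102·488.5^0.62·exp(0.033·41+0.04·27.9) = 55.97
  sum: 11.48 + 55.97 → r_corr = 67.45 μm/a
Power-law: D(19) = r_corr · 19^0.523
  D(19) = 67.45 × 19^0.523 = 67.45 × 4.664 = 314.6 μm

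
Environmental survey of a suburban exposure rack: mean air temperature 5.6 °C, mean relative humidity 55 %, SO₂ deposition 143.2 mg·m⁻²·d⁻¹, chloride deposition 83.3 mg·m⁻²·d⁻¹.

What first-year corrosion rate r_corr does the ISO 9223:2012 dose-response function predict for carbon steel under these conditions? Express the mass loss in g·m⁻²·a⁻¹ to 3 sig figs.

carbon steel: T≤10 °C ⇒ hinge +0.150·(5.6−10) = -0.6600
  Pd branch = 1.77·Pd^0.52·e^(0.02·RH+f) = 36.32 μm/a
  Cl⁻ term: 0.102·83.3^0.62·exp(0.033·55+0.04·5.6) = 12.16
  r_corr = 36.32 + 12.16 = 48.48 μm/a
Convert to mass loss: 48.48 μm/a × 7.85 g/cm³ = 380.6 g·m⁻²·a⁻¹

r_corr = 381 g·m⁻²·a⁻¹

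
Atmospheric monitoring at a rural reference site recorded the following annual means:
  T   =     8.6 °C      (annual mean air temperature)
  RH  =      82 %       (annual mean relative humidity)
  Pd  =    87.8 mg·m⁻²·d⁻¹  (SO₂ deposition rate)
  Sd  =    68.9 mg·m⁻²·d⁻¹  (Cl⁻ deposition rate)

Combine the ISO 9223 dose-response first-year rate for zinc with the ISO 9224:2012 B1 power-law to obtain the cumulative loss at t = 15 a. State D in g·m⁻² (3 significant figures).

D(15) = 296 g·m⁻²

zinc: f(T) = +0.038·(T−10) [T≤10 °C] = -0.0532
  Pd branch = 0.0129·Pd^0.44·e^(0.046·RH+f) = 3.809 μm/a
  Cl⁻ term: 0.0175·68.9^0.57·exp(0.008·82+0.085·8.6) = 0.782
  sum: 3.809 + 0.782 → r_corr = 4.591 μm/a
ISO 9224: D(t) = r_corr · t^b with b = 0.813 (zinc, B1)
  D(15) = 4.591 × 15^0.813 = 4.591 × 9.04 = 41.5 μm
  Mass loss = 41.5 μm × 7.14 g/cm³ = 296.3 g·m⁻²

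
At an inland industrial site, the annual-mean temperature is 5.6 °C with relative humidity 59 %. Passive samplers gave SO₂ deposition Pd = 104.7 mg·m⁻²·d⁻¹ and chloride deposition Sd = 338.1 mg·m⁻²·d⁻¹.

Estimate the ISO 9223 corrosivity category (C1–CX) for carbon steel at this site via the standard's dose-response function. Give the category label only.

carbon steel: T≤10 °C ⇒ hinge +0.150·(5.6−10) = -0.6600
  SO₂ term: 1.77·104.7^0.52·exp(0.02·59-0.6600) = 33.43
  Sd branch = 0.102·Sd^0.62·e^(0.033·RH+0.04·T) = 33.07 μm/a
  r_corr = 33.43 + 33.07 = 66.51 μm/a
ISO 9223 Table 2 (carbon steel): 50 < 66.5 ≤ 80 μm/a ⇒ C4

C4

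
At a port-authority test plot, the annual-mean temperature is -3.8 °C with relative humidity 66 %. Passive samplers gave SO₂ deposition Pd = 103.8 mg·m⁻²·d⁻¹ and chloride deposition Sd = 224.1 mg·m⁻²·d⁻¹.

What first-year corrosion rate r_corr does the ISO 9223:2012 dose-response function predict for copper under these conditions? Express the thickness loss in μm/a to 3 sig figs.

r_corr = 0.548 μm/a

copper: temperature factor f = +0.126·(-13.8) = -1.7388
  Pd branch = 0.0053·Pd^0.26·e^(0.059·RH+f) = 0.1529 μm/a
  Sd branch = 0.01025·Sd^0.27·e^(0.036·RH+0.049·T) = 0.3948 μm/a
  sum: 0.1529 + 0.3948 → r_corr = 0.5477 μm/a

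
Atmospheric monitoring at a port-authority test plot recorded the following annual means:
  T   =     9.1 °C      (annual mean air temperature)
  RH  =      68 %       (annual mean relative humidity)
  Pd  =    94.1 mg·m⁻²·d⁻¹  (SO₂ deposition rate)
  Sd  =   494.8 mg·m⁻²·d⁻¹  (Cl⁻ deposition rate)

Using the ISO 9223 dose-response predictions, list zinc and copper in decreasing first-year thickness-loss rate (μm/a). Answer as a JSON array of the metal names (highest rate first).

["zinc", "copper"]

zinc: T≤10 °C ⇒ hinge +0.038·(9.1−10) = -0.0342
  Pd branch = 0.0129·Pd^0.44·e^(0.046·RH+f) = 2.102 μm/a
  Cl⁻ term: 0.0175·494.8^0.57·exp(0.008·68+0.085·9.1) = 2.244
  r_corr = 2.102 + 2.244 = 4.346 μm/a
copper: T≤10 °C ⇒ hinge +0.126·(9.1−10) = -0.1134
  Pd branch = 0.0053·Pd^0.26·e^(0.059·RH+f) = 0.8522 μm/a
  Cl⁻ term: 0.01025·494.8^0.27·exp(0.036·68+0.049·9.1) = 0.9886
  sum: 0.8522 + 0.9886 → r_corr = 1.841 μm/a
Ordering by μm/a: zinc (4.35) > copper (1.84)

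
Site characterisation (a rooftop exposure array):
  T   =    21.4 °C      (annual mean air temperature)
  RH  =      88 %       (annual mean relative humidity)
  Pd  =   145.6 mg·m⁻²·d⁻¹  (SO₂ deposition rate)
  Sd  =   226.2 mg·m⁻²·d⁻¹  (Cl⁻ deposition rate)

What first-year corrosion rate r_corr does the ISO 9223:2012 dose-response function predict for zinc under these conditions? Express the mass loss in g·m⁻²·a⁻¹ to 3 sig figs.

r_corr = 55.3 g·m⁻²·a⁻¹

zinc: temperature factor f = -0.071·(11.4) = -0.8094
  SO₂ term: 0.0129·145.6^0.44·exp(0.046·88-0.8094) = 2.944
  Cl⁻ term: 0.0175·226.2^0.57·exp(0.008·88+0.085·21.4) = 4.795
  r_corr = 2.944 + 4.795 = 7.739 μm/a
Convert to mass loss: 7.739 μm/a × 7.14 g/cm³ = 55.26 g·m⁻²·a⁻¹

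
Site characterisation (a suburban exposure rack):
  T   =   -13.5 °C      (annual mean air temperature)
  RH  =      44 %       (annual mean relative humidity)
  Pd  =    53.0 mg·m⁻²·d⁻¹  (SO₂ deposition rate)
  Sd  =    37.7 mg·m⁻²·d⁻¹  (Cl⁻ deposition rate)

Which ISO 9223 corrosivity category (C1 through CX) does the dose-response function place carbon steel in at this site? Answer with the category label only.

C2

carbon steel: temperature factor f = +0.150·(-23.5) = -3.5250
  Pd branch = 1.77·Pd^0.52·e^(0.02·RH+f) = 0.9906 μm/a
  Sd branch = 0.102·Sd^0.62·e^(0.033·RH+0.04·T) = 2.41 μm/a
  sum: 0.9906 + 2.41 → r_corr = 3.401 μm/a
Category bounds: 1.3…25 μm/a bracket r_corr ⇒ C2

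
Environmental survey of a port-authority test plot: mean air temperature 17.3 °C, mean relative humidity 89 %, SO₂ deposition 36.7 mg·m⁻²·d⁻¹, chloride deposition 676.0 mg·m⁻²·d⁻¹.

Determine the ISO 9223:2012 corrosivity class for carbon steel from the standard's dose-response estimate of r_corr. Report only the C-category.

carbon steel: temperature factor f = -0.054·(7.3) = -0.3942
  Pd branch = 1.77·Pd^0.52·e^(0.02·RH+f) = 46.07 μm/a
  Sd branch = 0.102·Sd^0.62·e^(0.033·RH+0.04·T) = 218.4 μm/a
  r_corr = 46.07 + 218.4 = 264.5 μm/a
ISO 9223 Table 2 (carbon steel): 200 < 264 ≤ 700 μm/a ⇒ CX

CX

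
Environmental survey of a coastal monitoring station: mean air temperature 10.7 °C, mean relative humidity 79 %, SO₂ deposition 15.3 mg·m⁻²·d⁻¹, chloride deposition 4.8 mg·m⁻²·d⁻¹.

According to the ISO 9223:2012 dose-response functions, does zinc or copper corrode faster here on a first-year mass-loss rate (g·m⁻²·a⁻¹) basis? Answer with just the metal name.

zinc: T>10 °C ⇒ hinge -0.071·(10.7−10) = -0.0497
  Pd branch = 0.0129·Pd^0.44·e^(0.046·RH+f) = 1.543 μm/a
  Cl⁻ term: 0.0175·4.8^0.57·exp(0.008·79+0.085·10.7) = 0.1999
  sum: 1.543 + 0.1999 → r_corr = 1.743 μm/a
  mass loss = 1.743 μm/a × 7.14 g/cm³ = 12.45 g·m⁻²·a⁻¹
copper: temperature factor f = -0.080·(0.7) = -0.0560
  Pd branch = 0.0053·Pd^0.26·e^(0.059·RH+f) = 1.077 μm/a
  Cl⁻ term: 0.01025·4.8^0.27·exp(0.036·79+0.049·10.7) = 0.4545
  r_corr = 1.077 + 0.4545 = 1.531 μm/a
  mass loss = 1.531 μm/a × 8.96 g/cm³ = 13.72 g·m⁻²·a⁻¹
Ordering by g·m⁻²·a⁻¹: copper (13.7) > zinc (12.4)

copper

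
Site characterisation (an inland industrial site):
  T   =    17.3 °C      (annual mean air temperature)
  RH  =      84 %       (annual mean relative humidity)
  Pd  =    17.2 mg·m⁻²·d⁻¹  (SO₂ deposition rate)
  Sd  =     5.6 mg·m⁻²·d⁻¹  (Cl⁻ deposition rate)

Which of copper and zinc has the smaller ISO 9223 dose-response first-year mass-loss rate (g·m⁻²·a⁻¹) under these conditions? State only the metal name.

zinc

copper: f(T) = -0.080·(T−10) [T>10 °C] = -0.5840
  sulphur-dioxide contribution → 0.8795 μm/a
  chloride contribution → 0.7838 μm/a
  ⇒ r_corr(copper) = 1.663 μm/a
  mass loss = 1.663 μm/a × 8.96 g/cm³ = 14.9 g·m⁻²·a⁻¹
zinc: f(T) = -0.071·(T−10) [T>10 °C] = -0.5183
  sulphur-dioxide contribution → 1.28 μm/a
  chloride contribution → 0.3981 μm/a
  total first-year rate 1.678 μm/a
  mass loss = 1.678 μm/a × 7.14 g/cm³ = 11.98 g·m⁻²·a⁻¹
Ordering by g·m⁻²·a⁻¹: copper (14.9) > zinc (12)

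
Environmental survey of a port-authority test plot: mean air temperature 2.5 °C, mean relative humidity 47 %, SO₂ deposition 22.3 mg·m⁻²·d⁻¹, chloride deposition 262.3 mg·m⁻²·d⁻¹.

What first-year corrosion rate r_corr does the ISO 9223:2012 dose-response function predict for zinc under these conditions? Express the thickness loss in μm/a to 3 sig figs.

zinc: f(T) = +0.038·(T−10) [T≤10 °C] = -0.2850
  sulphur-dioxide contribution → 0.3304 μm/a
  chloride contribution → 0.7539 μm/a
  total first-year rate 1.084 μm/a

r_corr = 1.08 μm/a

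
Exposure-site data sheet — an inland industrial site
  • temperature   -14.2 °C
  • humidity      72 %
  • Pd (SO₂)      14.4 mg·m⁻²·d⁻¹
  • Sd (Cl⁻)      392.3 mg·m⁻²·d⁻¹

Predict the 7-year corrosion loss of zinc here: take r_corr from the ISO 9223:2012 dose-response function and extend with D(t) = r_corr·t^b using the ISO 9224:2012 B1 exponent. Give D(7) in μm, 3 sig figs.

zinc: temperature factor f = +0.038·(-24.2) = -0.9196
  Pd branch = 0.0129·Pd^0.44·e^(0.046·RH+f) = 0.4563 μm/a
  Cl⁻ term: 0.0175·392.3^0.57·exp(0.008·72+0.085·-14.2) = 0.2801
  sum: 0.4563 + 0.2801 → r_corr = 0.7365 μm/a
Long-term exponent b (ISO 9224 Table 2, B1) = 0.813
  D(7) = 0.7365 × 7^0.813 = 0.7365 × 4.865 = 3.583 μm

D(7) = 3.58 μm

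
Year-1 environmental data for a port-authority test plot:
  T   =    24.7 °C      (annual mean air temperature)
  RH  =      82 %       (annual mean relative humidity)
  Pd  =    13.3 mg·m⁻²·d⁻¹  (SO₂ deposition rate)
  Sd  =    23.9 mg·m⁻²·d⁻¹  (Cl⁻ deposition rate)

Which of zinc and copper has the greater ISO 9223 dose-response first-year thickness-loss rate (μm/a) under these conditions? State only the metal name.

zinc

zinc: f(T) = -0.071·(T−10) [T>10 °C] = -1.0437
  sulphur-dioxide contribution → 0.6166 μm/a
  chloride contribution → 1.68 μm/a
  ⇒ r_corr(zinc) = 2.297 μm/a
copper: T>10 °C ⇒ hinge -0.080·(24.7−10) = -1.1760
  sulphur-dioxide contribution → 0.4044 μm/a
  chloride contribution → 1.551 μm/a
  ⇒ r_corr(copper) = 1.955 μm/a
Ordering by μm/a: zinc (2.3) > copper (1.96)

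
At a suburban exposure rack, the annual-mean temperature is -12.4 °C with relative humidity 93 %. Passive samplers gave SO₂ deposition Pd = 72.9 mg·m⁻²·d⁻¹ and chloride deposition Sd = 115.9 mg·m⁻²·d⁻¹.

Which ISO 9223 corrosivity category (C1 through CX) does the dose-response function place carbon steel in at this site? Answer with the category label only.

carbon steel: f(T) = +0.150·(T−10) [T≤10 °C] = -3.3600
  Pd branch = 1.77·Pd^0.52·e^(0.02·RH+f) = 3.674 μm/a
  Sd branch = 0.102·Sd^0.62·e^(0.033·RH+0.04·T) = 25.45 μm/a
  r_corr = 3.674 + 25.45 = 29.13 μm/a
ISO 9223 Table 2 (carbon steel): 25 < 29.1 ≤ 50 μm/a ⇒ C3

C3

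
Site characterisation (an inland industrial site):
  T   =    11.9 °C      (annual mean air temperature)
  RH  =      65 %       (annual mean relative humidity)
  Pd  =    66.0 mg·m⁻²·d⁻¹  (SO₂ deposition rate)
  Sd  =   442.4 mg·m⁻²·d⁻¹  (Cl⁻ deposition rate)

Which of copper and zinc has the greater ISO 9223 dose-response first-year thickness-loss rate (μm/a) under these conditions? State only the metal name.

zinc

copper: f(T) = -0.080·(T−10) [T>10 °C] = -0.1520
  SO₂ term: 0.0053·66.0^0.26·exp(0.059·65-0.1520) = 0.6264
  Cl⁻ term: 0.01025·442.4^0.27·exp(0.036·65+0.049·11.9) = 0.9876
  r_corr = 0.6264 + 0.9876 = 1.614 μm/a
zinc: temperature factor f = -0.071·(1.9) = -0.1349
  SO₂ term: 0.0129·66.0^0.44·exp(0.046·65-0.1349) = 1.416
  Sd branch = 0.0175·Sd^0.57·e^(0.008·RH+0.085·T) = 2.608 μm/a
  r_corr = 1.416 + 2.608 = 4.024 μm/a
Ordering by μm/a: zinc (4.02) > copper (1.61)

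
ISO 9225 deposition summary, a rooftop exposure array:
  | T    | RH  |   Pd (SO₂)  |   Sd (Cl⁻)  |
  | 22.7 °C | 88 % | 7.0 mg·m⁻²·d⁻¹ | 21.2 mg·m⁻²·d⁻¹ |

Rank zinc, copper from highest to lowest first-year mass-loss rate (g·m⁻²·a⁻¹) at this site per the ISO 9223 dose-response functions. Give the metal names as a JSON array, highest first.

zinc: T>10 °C ⇒ hinge -0.071·(22.7−10) = -0.9017
  sulphur-dioxide contribution → 0.7061 μm/a
  chloride contribution → 1.389 μm/a
  total first-year rate 2.095 μm/a
  mass loss = 2.095 μm/a × 7.14 g/cm³ = 14.96 g·m⁻²·a⁻¹
copper: f(T) = -0.080·(T−10) [T>10 °C] = -1.0160
  sulphur-dioxide contribution → 0.5723 μm/a
  chloride contribution → 1.689 μm/a
  total first-year rate 2.262 μm/a
  mass loss = 2.262 μm/a × 8.96 g/cm³ = 20.27 g·m⁻²·a⁻¹
Ordering by g·m⁻²·a⁻¹: copper (20.3) > zinc (15)

["copper", "zinc"]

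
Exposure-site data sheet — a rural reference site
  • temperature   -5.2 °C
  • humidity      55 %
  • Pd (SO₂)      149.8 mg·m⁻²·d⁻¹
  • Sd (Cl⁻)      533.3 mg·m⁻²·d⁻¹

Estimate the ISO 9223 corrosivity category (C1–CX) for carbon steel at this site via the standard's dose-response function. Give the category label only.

carbon steel: f(T) = +0.150·(T−10) [T≤10 °C] = -2.2800
  SO₂ term: 1.77·149.8^0.52·exp(0.02·55-2.2800) = 7.358
  Sd branch = 0.102·Sd^0.62·e^(0.033·RH+0.04·T) = 24.96 μm/a
  sum: 7.358 + 24.96 → r_corr = 32.32 μm/a
Category bounds: 25…50 μm/a bracket r_corr ⇒ C3

C3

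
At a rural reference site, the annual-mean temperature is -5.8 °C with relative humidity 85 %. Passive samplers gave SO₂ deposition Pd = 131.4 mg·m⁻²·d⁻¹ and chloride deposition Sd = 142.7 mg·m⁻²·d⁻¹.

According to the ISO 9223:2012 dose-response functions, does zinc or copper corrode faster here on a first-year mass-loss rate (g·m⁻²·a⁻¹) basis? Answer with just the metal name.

zinc: T≤10 °C ⇒ hinge +0.038·(-5.8−10) = -0.6004
  sulphur-dioxide contribution → 3.021 μm/a
  chloride contribution → 0.3567 μm/a
  total first-year rate 3.377 μm/a
  mass loss = 3.377 μm/a × 7.14 g/cm³ = 24.11 g·m⁻²·a⁻¹
copper: T≤10 °C ⇒ hinge +0.126·(-5.8−10) = -1.9908
  sulphur-dioxide contribution → 0.3877 μm/a
  chloride contribution → 0.628 μm/a
  total first-year rate 1.016 μm/a
  mass loss = 1.016 μm/a × 8.96 g/cm³ = 9.1 g·m⁻²·a⁻¹
Ordering by g·m⁻²·a⁻¹: zinc (24.1) > copper (9.1)

zinc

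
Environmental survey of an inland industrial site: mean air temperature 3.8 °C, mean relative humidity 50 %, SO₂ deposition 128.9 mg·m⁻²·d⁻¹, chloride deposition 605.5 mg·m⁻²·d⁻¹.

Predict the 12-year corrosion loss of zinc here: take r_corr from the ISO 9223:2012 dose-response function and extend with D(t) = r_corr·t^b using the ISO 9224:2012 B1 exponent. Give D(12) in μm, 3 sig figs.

D(12) = 17.0 μm

zinc: f(T) = +0.038·(T−10) [T≤10 °C] = -0.2356
  SO₂ term: 0.0129·128.9^0.44·exp(0.046·50-0.2356) = 0.8623
  Cl⁻ term: 0.0175·605.5^0.57·exp(0.008·50+0.085·3.8) = 1.389
  r_corr = 0.8623 + 1.389 = 2.252 μm/a
Power-law: D(12) = r_corr · 12^0.813
  D(12) = 2.252 × 12^0.813 = 2.252 × 7.54 = 16.98 μm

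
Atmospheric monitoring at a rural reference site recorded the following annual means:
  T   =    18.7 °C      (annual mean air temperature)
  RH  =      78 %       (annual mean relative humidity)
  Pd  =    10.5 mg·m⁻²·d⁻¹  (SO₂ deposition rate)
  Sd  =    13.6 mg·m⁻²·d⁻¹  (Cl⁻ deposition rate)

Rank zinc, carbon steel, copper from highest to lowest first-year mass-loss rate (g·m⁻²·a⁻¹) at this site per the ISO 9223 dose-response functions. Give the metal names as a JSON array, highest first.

["carbon steel", "copper", "zinc"]

zinc: f(T) = -0.071·(T−10) [T>10 °C] = -0.6177
  SO₂ term: 0.0129·10.5^0.44·exp(0.046·78-0.6177) = 0.7078
  Sd branch = 0.0175·Sd^0.57·e^(0.008·RH+0.085·T) = 0.7087 μm/a
  r_corr = 0.7078 + 0.7087 = 1.416 μm/a
  mass loss = 1.416 μm/a × 7.14 g/cm³ = 10.11 g·m⁻²·a⁻¹
carbon steel: f(T) = -0.054·(T−10) [T>10 °C] = -0.4698
  SO₂ term: 1.77·10.5^0.52·exp(0.02·78-0.4698) = 17.88
  Cl⁻ term: 0.102·13.6^0.62·exp(0.033·78+0.04·18.7) = 14.26
  r_corr = 17.88 + 14.26 = 32.14 μm/a
  mass loss = 32.14 μm/a × 7.85 g/cm³ = 252.3 g·m⁻²·a⁻¹
copper: temperature factor f = -0.080·(8.7) = -0.6960
  SO₂ term: 0.0053·10.5^0.26·exp(0.059·78-0.6960) = 0.4854
  Cl⁻ term: 0.01025·13.6^0.27·exp(0.036·78+0.049·18.7) = 0.8595
  sum: 0.4854 + 0.8595 → r_corr = 1.345 μm/a
  mass loss = 1.345 μm/a × 8.96 g/cm³ = 12.05 g·m⁻²·a⁻¹
Ordering by g·m⁻²·a⁻¹: carbon steel (252) > copper (12.1) > zinc (10.1)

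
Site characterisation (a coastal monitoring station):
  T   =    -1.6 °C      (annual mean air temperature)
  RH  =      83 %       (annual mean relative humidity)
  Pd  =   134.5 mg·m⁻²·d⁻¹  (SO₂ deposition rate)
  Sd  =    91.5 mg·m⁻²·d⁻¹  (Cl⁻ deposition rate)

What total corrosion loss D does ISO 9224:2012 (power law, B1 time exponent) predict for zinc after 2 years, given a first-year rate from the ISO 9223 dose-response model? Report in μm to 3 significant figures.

zinc: T≤10 °C ⇒ hinge +0.038·(-1.6−10) = -0.4408
  sulphur-dioxide contribution → 3.265 μm/a
  chloride contribution → 0.3894 μm/a
  total first-year rate 3.655 μm/a
Power-law: D(2) = r_corr · 2^0.813
  D(2) = 3.655 × 2^0.813 = 3.655 × 1.757 = 6.421 μm

D(2) = 6.42 μm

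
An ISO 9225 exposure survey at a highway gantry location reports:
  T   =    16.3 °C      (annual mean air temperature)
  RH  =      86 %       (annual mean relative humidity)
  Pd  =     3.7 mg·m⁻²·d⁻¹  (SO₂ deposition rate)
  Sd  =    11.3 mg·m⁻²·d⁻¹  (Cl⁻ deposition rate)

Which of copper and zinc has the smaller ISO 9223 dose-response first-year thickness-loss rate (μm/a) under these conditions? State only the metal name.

copper: T>10 °C ⇒ hinge -0.080·(16.3−10) = -0.5040
  sulphur-dioxide contribution → 0.719 μm/a
  chloride contribution → 0.9694 μm/a
  ⇒ r_corr(copper) = 1.688 μm/a
zinc: f(T) = -0.071·(T−10) [T>10 °C] = -0.4473
  sulphur-dioxide contribution → 0.7663 μm/a
  chloride contribution → 0.5544 μm/a
  ⇒ r_corr(zinc) = 1.321 μm/a
Ordering by μm/a: copper (1.69) > zinc (1.32)

zinc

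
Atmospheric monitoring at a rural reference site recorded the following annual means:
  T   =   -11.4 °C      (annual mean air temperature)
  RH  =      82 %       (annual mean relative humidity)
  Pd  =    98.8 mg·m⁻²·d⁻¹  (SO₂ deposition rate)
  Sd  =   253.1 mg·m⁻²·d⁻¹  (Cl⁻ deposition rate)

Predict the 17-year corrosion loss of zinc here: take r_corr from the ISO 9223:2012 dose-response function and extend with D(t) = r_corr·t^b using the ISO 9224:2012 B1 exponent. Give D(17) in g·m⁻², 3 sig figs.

D(17) = 155 g·m⁻²

zinc: T≤10 °C ⇒ hinge +0.038·(-11.4−10) = -0.8132
  Pd branch = 0.0129·Pd^0.44·e^(0.046·RH+f) = 1.876 μm/a
  Sd branch = 0.0175·Sd^0.57·e^(0.008·RH+0.085·T) = 0.2999 μm/a
  r_corr = 1.876 + 0.2999 = 2.176 μm/a
Long-term exponent b (ISO 9224 Table 2, B1) = 0.813
  D(17) = 2.176 × 17^0.813 = 2.176 × 10.01 = 21.78 μm
  Mass loss = 21.78 μm × 7.14 g/cm³ = 155.5 g·m⁻²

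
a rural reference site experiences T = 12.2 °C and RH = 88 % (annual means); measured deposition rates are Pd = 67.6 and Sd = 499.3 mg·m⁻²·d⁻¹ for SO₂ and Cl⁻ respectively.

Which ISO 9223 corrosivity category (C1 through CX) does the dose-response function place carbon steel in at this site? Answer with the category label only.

CX

carbon steel: temperature factor f = -0.054·(2.2) = -0.1188
  Pd branch = 1.77·Pd^0.52·e^(0.02·RH+f) = 81.72 μm/a
  Sd branch = 0.102·Sd^0.62·e^(0.033·RH+0.04·T) = 142.8 μm/a
  r_corr = 81.72 + 142.8 = 224.5 μm/a
225 μm/a falls in (200, 700] for carbon steel → category CX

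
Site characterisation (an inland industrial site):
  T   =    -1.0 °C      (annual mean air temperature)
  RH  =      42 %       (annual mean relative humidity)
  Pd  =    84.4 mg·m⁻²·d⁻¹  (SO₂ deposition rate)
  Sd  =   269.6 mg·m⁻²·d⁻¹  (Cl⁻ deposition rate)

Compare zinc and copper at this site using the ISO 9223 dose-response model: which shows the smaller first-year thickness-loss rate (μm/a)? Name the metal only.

copper

zinc: f(T) = +0.038·(T−10) [T≤10 °C] = -0.4180
  sulphur-dioxide contribution → 0.4128 μm/a
  chloride contribution → 0.5465 μm/a
  ⇒ r_corr(zinc) = 0.9592 μm/a
copper: T≤10 °C ⇒ hinge +0.126·(-1.0−10) = -1.3860
  sulphur-dioxide contribution → 0.05005 μm/a
  chloride contribution → 0.2006 μm/a
  total first-year rate 0.2507 μm/a
Ordering by μm/a: zinc (0.959) > copper (0.251)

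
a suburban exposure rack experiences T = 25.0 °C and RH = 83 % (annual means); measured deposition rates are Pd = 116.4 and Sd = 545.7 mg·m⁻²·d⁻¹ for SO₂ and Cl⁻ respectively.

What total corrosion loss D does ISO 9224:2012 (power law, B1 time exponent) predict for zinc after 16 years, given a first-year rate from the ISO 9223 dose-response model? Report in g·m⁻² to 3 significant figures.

zinc: T>10 °C ⇒ hinge -0.071·(25.0−10) = -1.0650
  Pd branch = 0.0129·Pd^0.44·e^(0.046·RH+f) = 1.641 μm/a
  Cl⁻ term: 0.0175·545.7^0.57·exp(0.008·83+0.085·25.0) = 10.34
  sum: 1.641 + 10.34 → r_corr = 11.98 μm/a
ISO 9224: D(t) = r_corr · t^b with b = 0.813 (zinc, B1)
  D(16) = 11.98 × 16^0.813 = 11.98 × 9.527 = 114.1 μm
  Mass loss = 114.1 μm × 7.14 g/cm³ = 814.7 g·m⁻²

D(16) = 815 g·m⁻²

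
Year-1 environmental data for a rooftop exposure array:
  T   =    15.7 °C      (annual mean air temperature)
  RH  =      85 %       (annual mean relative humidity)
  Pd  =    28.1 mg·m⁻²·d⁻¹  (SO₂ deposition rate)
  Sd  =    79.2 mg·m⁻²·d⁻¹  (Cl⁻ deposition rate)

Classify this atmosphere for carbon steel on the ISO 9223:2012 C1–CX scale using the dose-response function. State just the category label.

carbon steel: T>10 °C ⇒ hinge -0.054·(15.7−10) = -0.3078
  Pd branch = 1.77·Pd^0.52·e^(0.02·RH+f) = 40.36 μm/a
  Cl⁻ term: 0.102·79.2^0.62·exp(0.033·85+0.04·15.7) = 47.51
  r_corr = 40.36 + 47.51 = 87.86 μm/a
Category bounds: 80…200 μm/a bracket r_corr ⇒ C5

C5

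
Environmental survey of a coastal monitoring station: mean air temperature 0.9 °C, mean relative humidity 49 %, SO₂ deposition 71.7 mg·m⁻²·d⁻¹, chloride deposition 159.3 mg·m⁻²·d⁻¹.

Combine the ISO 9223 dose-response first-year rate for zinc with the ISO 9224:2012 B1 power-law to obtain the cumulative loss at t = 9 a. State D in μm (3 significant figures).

zinc: f(T) = +0.038·(T−10) [T≤10 °C] = -0.3458
  SO₂ term: 0.0129·71.7^0.44·exp(0.046·49-0.3458) = 0.5698
  Cl⁻ term: 0.0175·159.3^0.57·exp(0.008·49+0.085·0.9) = 0.5032
  r_corr = 0.5698 + 0.5032 = 1.073 μm/a
ISO 9224: D(t) = r_corr · t^b with b = 0.813 (zinc, B1)
  D(9) = 1.073 × 9^0.813 = 1.073 × 5.968 = 6.404 μm

D(9) = 6.40 μm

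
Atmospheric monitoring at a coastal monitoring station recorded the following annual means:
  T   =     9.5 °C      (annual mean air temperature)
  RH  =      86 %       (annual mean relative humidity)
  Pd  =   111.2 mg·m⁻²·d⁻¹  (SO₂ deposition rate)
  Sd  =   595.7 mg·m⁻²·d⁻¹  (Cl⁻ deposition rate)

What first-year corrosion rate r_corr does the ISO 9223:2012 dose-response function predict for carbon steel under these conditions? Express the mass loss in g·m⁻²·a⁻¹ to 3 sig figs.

r_corr = 1.88e+03 g·m⁻²·a⁻¹

carbon steel: T≤10 °C ⇒ hinge +0.150·(9.5−10) = -0.0750
  sulphur-dioxide contribution → 106.3 μm/a
  chloride contribution → 133.9 μm/a
  ⇒ r_corr(carbon steel) = 240.1 μm/a
Convert to mass loss: 240.1 μm/a × 7.85 g/cm³ = 1885 g·m⁻²·a⁻¹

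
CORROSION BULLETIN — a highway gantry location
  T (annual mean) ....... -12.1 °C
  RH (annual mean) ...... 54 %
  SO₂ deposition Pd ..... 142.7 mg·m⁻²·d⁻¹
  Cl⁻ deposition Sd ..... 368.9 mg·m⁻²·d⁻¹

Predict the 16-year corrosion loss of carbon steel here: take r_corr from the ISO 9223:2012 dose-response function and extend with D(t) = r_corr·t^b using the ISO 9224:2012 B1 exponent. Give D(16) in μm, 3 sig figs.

D(16) = 72.8 μm

carbon steel: T≤10 °C ⇒ hinge +0.150·(-12.1−10) = -3.3150
  Pd branch = 1.77·Pd^0.52·e^(0.02·RH+f) = 2.498 μm/a
  Cl⁻ term: 0.102·368.9^0.62·exp(0.033·54+0.04·-12.1) = 14.58
  sum: 2.498 + 14.58 → r_corr = 17.08 μm/a
ISO 9224: D(t) = r_corr · t^b with b = 0.523 (carbon steel, B1)
  D(16) = 17.08 × 16^0.523 = 17.08 × 4.263 = 72.82 μm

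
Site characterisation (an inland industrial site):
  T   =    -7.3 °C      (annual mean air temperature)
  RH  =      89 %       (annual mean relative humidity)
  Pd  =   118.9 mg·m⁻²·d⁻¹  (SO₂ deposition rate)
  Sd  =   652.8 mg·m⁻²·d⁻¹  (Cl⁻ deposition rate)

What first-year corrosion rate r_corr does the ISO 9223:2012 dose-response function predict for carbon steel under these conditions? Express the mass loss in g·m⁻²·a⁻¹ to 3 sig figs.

carbon steel: temperature factor f = +0.150·(-17.3) = -2.5950
  SO₂ term: 1.77·118.9^0.52·exp(0.02·89-2.5950) = 9.4
  Cl⁻ term: 0.102·652.8^0.62·exp(0.033·89+0.04·-7.3) = 79.89
  sum: 9.4 + 79.89 → r_corr = 89.29 μm/a
Convert to mass loss: 89.29 μm/a × 7.85 g/cm³ = 700.9 g·m⁻²·a⁻¹

r_corr = 701 g·m⁻²·a⁻¹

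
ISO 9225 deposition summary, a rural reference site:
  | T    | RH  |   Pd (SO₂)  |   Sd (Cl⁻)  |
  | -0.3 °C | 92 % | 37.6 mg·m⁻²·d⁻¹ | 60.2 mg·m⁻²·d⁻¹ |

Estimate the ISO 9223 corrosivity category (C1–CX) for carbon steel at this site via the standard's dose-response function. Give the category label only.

carbon steel: temperature factor f = +0.150·(-10.3) = -1.5450
  Pd branch = 1.77·Pd^0.52·e^(0.02·RH+f) = 15.67 μm/a
  Sd branch = 0.102·Sd^0.62·e^(0.033·RH+0.04·T) = 26.62 μm/a
  sum: 15.67 + 26.62 → r_corr = 42.3 μm/a
42.3 μm/a falls in (25, 50] for carbon steel → category C3

C3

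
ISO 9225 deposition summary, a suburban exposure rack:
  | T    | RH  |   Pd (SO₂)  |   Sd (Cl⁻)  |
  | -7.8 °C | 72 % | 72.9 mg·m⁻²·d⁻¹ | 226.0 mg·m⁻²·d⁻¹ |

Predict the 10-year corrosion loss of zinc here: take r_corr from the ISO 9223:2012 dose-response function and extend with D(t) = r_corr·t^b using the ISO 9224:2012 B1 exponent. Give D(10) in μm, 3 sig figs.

D(10) = 10.0 μm

zinc: T≤10 °C ⇒ hinge +0.038·(-7.8−10) = -0.6764
  Pd branch = 0.0129·Pd^0.44·e^(0.046·RH+f) = 1.188 μm/a
  Cl⁻ term: 0.0175·226.0^0.57·exp(0.008·72+0.085·-7.8) = 0.3524
  r_corr = 1.188 + 0.3524 = 1.54 μm/a
Long-term exponent b (ISO 9224 Table 2, B1) = 0.813
  D(10) = 1.54 × 10^0.813 = 1.54 × 6.501 = 10.01 μm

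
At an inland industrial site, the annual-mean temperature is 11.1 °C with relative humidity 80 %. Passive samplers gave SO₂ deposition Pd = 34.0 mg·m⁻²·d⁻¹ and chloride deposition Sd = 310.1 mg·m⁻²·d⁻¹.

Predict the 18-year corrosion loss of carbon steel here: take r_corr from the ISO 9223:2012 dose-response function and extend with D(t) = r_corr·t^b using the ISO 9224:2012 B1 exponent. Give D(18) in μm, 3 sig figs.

D(18) = 589 μm

carbon steel: temperature factor f = -0.054·(1.1) = -0.0594
  SO₂ term: 1.77·34.0^0.52·exp(0.02·80-0.0594) = 51.69
  Cl⁻ term: 0.102·310.1^0.62·exp(0.033·80+0.04·11.1) = 78.11
  r_corr = 51.69 + 78.11 = 129.8 μm/a
ISO 9224: D(t) = r_corr · t^b with b = 0.523 (carbon steel, B1)
  D(18) = 129.8 × 18^0.523 = 129.8 × 4.534 = 588.5 μm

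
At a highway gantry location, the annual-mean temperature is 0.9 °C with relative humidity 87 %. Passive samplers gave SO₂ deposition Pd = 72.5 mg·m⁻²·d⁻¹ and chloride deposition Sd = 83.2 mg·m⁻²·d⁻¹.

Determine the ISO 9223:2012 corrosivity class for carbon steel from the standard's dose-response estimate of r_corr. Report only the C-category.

C4

carbon steel: f(T) = +0.150·(T−10) [T≤10 °C] = -1.3650
  Pd branch = 1.77·Pd^0.52·e^(0.02·RH+f) = 23.89 μm/a
  Cl⁻ term: 0.102·83.2^0.62·exp(0.033·87+0.04·0.9) = 28.94
  r_corr = 23.89 + 28.94 = 52.83 μm/a
ISO 9223 Table 2 (carbon steel): 50 < 52.8 ≤ 80 μm/a ⇒ C4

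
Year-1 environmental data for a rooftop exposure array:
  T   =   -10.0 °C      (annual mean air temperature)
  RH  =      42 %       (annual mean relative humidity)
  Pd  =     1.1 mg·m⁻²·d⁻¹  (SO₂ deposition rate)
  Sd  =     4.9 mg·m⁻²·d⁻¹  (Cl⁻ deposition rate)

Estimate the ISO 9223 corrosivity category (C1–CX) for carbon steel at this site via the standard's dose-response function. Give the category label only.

carbon steel: f(T) = +0.150·(T−10) [T≤10 °C] = -3.0000
  sulphur-dioxide contribution → 0.2145 μm/a
  chloride contribution → 0.7324 μm/a
  total first-year rate 0.9469 μm/a
0.947 μm/a falls in (0, 1.3] for carbon steel → category C1

C1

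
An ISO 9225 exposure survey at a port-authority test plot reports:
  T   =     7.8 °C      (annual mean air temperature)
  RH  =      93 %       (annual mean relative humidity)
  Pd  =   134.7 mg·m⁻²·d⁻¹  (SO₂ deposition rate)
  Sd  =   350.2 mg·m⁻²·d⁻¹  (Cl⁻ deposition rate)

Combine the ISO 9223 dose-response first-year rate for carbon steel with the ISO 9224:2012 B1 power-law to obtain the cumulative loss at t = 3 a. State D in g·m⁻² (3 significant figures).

D(3) = 3.04e+03 g·m⁻²

carbon steel: f(T) = +0.150·(T−10) [T≤10 °C] = -0.3300
  SO₂ term: 1.77·134.7^0.52·exp(0.02·93-0.3300) = 104.6
  Cl⁻ term: 0.102·350.2^0.62·exp(0.033·93+0.04·7.8) = 113.4
  sum: 104.6 + 113.4 → r_corr = 218 μm/a
ISO 9224: D(t) = r_corr · t^b with b = 0.523 (carbon steel, B1)
  D(3) = 218 × 3^0.523 = 218 × 1.776 = 387.2 μm
  Mass loss = 387.2 μm × 7.85 g/cm³ = 3040 g·m⁻²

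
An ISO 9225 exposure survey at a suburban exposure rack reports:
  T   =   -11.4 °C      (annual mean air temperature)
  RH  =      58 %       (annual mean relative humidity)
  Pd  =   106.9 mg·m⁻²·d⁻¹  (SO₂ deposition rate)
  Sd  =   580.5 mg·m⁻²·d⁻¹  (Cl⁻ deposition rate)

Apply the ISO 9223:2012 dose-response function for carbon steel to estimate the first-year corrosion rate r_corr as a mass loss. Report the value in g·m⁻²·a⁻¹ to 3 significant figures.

carbon steel: T≤10 °C ⇒ hinge +0.150·(-11.4−10) = -3.2100
  sulphur-dioxide contribution → 2.587 μm/a
  chloride contribution → 22.67 μm/a
  total first-year rate 25.25 μm/a
Convert to mass loss: 25.25 μm/a × 7.85 g/cm³ = 198.2 g·m⁻²·a⁻¹

r_corr = 198 g·m⁻²·a⁻¹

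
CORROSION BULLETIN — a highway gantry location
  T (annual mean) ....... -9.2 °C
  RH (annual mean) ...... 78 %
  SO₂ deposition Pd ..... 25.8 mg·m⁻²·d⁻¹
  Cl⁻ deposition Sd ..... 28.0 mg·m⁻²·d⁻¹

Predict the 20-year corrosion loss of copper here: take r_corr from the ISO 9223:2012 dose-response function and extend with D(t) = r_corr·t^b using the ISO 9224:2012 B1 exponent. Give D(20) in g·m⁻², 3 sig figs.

D(20) = 24.8 g·m⁻²

copper: T≤10 °C ⇒ hinge +0.126·(-9.2−10) = -2.4192
  Pd branch = 0.0053·Pd^0.26·e^(0.059·RH+f) = 0.1095 μm/a
  Sd branch = 0.01025·Sd^0.27·e^(0.036·RH+0.049·T) = 0.2662 μm/a
  sum: 0.1095 + 0.2662 → r_corr = 0.3756 μm/a
Long-term exponent b (ISO 9224 Table 2, B1) = 0.667
  D(20) = 0.3756 × 20^0.667 = 0.3756 × 7.375 = 2.771 μm
  Mass loss = 2.771 μm × 8.96 g/cm³ = 24.82 g·m⁻²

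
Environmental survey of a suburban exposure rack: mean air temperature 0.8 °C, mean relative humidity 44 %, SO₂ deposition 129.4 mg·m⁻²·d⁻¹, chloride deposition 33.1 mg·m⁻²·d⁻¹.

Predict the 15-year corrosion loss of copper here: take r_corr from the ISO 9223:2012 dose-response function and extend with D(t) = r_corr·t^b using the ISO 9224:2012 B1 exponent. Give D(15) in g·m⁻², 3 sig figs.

copper: f(T) = +0.126·(T−10) [T≤10 °C] = -1.1592
  SO₂ term: 0.0053·129.4^0.26·exp(0.059·44-1.1592) = 0.07895
  Cl⁻ term: 0.01025·33.1^0.27·exp(0.036·44+0.049·0.8) = 0.1337
  r_corr = 0.07895 + 0.1337 = 0.2126 μm/a
ISO 9224: D(t) = r_corr · t^b with b = 0.667 (copper, B1)
  D(15) = 0.2126 × 15^0.667 = 0.2126 × 6.088 = 1.294 μm
  Mass loss = 1.294 μm × 8.96 g/cm³ = 11.6 g·m⁻²

D(15) = 11.6 g·m⁻²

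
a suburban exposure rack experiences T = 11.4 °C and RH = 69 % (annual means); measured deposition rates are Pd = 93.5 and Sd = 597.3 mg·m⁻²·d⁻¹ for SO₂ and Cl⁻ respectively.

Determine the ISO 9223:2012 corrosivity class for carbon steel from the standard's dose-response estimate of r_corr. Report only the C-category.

C5

carbon steel: T>10 °C ⇒ hinge -0.054·(11.4−10) = -0.0756
  SO₂ term: 1.77·93.5^0.52·exp(0.02·69-0.0756) = 69.07
  Sd branch = 0.102·Sd^0.62·e^(0.033·RH+0.04·T) = 82.56 μm/a
  r_corr = 69.07 + 82.56 = 151.6 μm/a
ISO 9223 Table 2 (carbon steel): 80 < 152 ≤ 200 μm/a ⇒ C5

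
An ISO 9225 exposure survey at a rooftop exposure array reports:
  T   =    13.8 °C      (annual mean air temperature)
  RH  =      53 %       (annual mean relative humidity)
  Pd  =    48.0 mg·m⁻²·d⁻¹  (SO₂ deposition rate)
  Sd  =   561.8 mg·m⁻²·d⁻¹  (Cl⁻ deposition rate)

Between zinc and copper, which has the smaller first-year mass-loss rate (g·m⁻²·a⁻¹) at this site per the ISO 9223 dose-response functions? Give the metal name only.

zinc: T>10 °C ⇒ hinge -0.071·(13.8−10) = -0.2698
  sulphur-dioxide contribution → 0.6194 μm/a
  chloride contribution → 3.191 μm/a
  total first-year rate 3.81 μm/a
  mass loss = 3.81 μm/a × 7.14 g/cm³ = 27.2 g·m⁻²·a⁻¹
copper: f(T) = -0.080·(T−10) [T>10 °C] = -0.3040
  sulphur-dioxide contribution → 0.244 μm/a
  chloride contribution → 0.7506 μm/a
  ⇒ r_corr(copper) = 0.9946 μm/a
  mass loss = 0.9946 μm/a × 8.96 g/cm³ = 8.912 g·m⁻²·a⁻¹
Ordering by g·m⁻²·a⁻¹: zinc (27.2) > copper (8.91)

copper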